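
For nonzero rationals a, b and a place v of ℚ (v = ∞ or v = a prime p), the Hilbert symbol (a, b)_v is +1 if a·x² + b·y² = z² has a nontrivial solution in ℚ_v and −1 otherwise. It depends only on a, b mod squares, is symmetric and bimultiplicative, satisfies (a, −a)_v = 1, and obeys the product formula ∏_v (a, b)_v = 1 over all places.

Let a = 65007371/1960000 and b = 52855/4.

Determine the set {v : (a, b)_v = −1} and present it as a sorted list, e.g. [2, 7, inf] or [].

Mod squares: a ≡ 11, b ≡ 55. Check v ∈ {∞, 2, 5, 7, 11, 13, 17, 31}.
v=11: a=11^3·(≡5), b=11^1·(≡5) mod 11; (5|11)=+1, (5|11)=+1; (−1)^{3·1·5}·(+1)^1·(+1)^3 = -1.
v=∞: 11 > 0 and 55 > 0  ⇒  (a,b)_∞ = +1.
v=5: a=5^-4·(≡1), b=5^1·(≡4) mod 5; (1|5)=+1, (4|5)=+1; (−1)^{-4·1·2}·(+1)^1·(+1)^-4 = +1.
v=7: a=7^-2·(≡1), b=7^0·(≡3) mod 7; (1|7)=+1, (3|7)=-1; (−1)^{-2·0·3}·(+1)^0·(-1)^-2 = +1.
v=31: a=31^0·(≡26), b=31^2·(≡6) mod 31; (26|31)=-1, (6|31)=-1; (−1)^{0·2·15}·(-1)^2·(-1)^0 = +1.
v=13: a=13^2·(≡5), b=13^0·(≡9) mod 13; (5|13)=-1, (9|13)=+1; (−1)^{2·0·6}·(-1)^0·(+1)^2 = +1.
v=17: a=17^2·(≡6), b=17^0·(≡9) mod 17; (6|17)=-1, (9|17)=+1; (−1)^{2·0·8}·(-1)^0·(+1)^2 = +1.
v=2: v_2(a)=-6, v_2(b)=-2; units ≡ 3, 7 (mod 8); ε·ε+αω+βω = 1·1+-6·0+-2·1 ≡ 1  ⇒  (a,b)_2 = -1.
|Ram(11, 55)| = 2, even; anisotropic at {2, 11}.

[2, 11]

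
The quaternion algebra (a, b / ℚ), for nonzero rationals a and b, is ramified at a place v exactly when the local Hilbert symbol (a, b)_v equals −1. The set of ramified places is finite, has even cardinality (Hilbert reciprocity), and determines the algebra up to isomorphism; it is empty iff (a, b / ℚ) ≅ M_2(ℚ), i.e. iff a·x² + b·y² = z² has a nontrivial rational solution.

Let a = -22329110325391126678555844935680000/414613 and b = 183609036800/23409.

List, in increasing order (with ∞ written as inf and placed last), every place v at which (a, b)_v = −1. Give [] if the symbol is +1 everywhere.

Mod squares: a ≡ -51603789, b ≡ 36593. Check v ∈ {∞, 2, 3, 5, 7, 13, 17, 23, 29, 37, 41, 43}.
v=7: a=7^4·(≡2), b=7^2·(≡2) mod 7; (2|7)=+1, (2|7)=+1; (−1)^{4·2·3}·(+1)^2·(+1)^4 = +1.
v=∞: -51603789 < 0 and 36593 > 0  ⇒  (a,b)_∞ = +1.
v=41: a=41^1·(≡12), b=41^0·(≡36) mod 41; (12|41)=-1, (36|41)=+1; (−1)^{1·0·20}·(-1)^0·(+1)^1 = +1.
v=23: a=23^3·(≡21), b=23^1·(≡18) mod 23; (21|23)=-1, (18|23)=+1; (−1)^{3·1·11}·(-1)^1·(+1)^3 = +1.
v=29: a=29^-3·(≡16), b=29^0·(≡22) mod 29; (16|29)=+1, (22|29)=+1; (−1)^{-3·0·14}·(+1)^0·(+1)^-3 = +1.
v=3: a=3^5·(≡2), b=3^-4·(≡2) mod 3; (2|3)=-1, (2|3)=-1; (−1)^{5·-4·1}·(-1)^-4·(-1)^5 = -1.
v=13: a=13^2·(≡12), b=13^0·(≡8) mod 13; (12|13)=+1, (8|13)=-1; (−1)^{2·0·6}·(+1)^0·(-1)^2 = +1.
v=37: a=37^3·(≡24), b=37^1·(≡25) mod 37; (24|37)=-1, (25|37)=+1; (−1)^{3·1·18}·(-1)^1·(+1)^3 = -1.
v=5: a=5^4·(≡4), b=5^2·(≡3) mod 5; (4|5)=+1, (3|5)=-1; (−1)^{4·2·2}·(+1)^2·(-1)^4 = +1.
v=17: a=17^-1·(≡5), b=17^-2·(≡15) mod 17; (5|17)=-1, (15|17)=+1; (−1)^{-1·-2·8}·(-1)^-2·(+1)^-1 = +1.
v=43: a=43^4·(≡24), b=43^1·(≡32) mod 43; (24|43)=+1, (32|43)=-1; (−1)^{4·1·21}·(+1)^1·(-1)^4 = +1.
v=2: v_2(a)=22, v_2(b)=12; units ≡ 3, 1 (mod 8); ε·ε+αω+βω = 1·0+22·0+12·1 ≡ 0  ⇒  (a,b)_2 = +1.
Ram(-51603789, 36593) = {3, 37}; no ℚ_3-point on the conic.

[3, 37]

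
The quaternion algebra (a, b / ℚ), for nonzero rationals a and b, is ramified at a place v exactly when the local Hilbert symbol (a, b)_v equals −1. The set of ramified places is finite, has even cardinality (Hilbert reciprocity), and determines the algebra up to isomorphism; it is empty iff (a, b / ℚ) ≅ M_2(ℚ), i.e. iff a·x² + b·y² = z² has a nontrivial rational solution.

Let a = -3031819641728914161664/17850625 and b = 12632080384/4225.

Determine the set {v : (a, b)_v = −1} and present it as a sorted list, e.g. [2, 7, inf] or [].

[19, 31]

Mod squares: a ≡ -19, b ≡ 771001. Check v ∈ {∞, 2, 5, 7, 11, 13, 17, 19, 31}.
v=17: a=17^2·(≡4), b=17^1·(≡7) mod 17; (4|17)=+1, (7|17)=-1; (−1)^{2·1·8}·(+1)^1·(-1)^2 = +1.
v=2: v_2(a)=28, v_2(b)=14; units ≡ 5, 1 (mod 8); ε·ε+αω+βω = 0·0+28·0+14·1 ≡ 0  ⇒  (a,b)_2 = +1.
v=7: a=7^2·(≡1), b=7^1·(≡5) mod 7; (1|7)=+1, (5|7)=-1; (−1)^{2·1·3}·(+1)^1·(-1)^2 = +1.
v=5: a=5^-4·(≡1), b=5^-2·(≡1) mod 5; (1|5)=+1, (1|5)=+1; (−1)^{-4·-2·2}·(+1)^-2·(+1)^-4 = +1.
v=∞: -19 < 0 and 771001 > 0  ⇒  (a,b)_∞ = +1.
v=19: a=19^3·(≡8), b=19^1·(≡12) mod 19; (8|19)=-1, (12|19)=-1; (−1)^{3·1·9}·(-1)^1·(-1)^3 = -1.
v=13: a=13^-4·(≡7), b=13^-2·(≡12) mod 13; (7|13)=-1, (12|13)=+1; (−1)^{-4·-2·6}·(-1)^-2·(+1)^-4 = +1.
v=31: a=31^2·(≡3), b=31^1·(≡16) mod 31; (3|31)=-1, (16|31)=+1; (−1)^{2·1·15}·(-1)^1·(+1)^2 = -1.
v=11: a=11^2·(≡9), b=11^1·(≡6) mod 11; (9|11)=+1, (6|11)=-1; (−1)^{2·1·5}·(+1)^1·(-1)^2 = +1.
|Ram(-19, 771001)| = 2, even; anisotropic at {19, 31}.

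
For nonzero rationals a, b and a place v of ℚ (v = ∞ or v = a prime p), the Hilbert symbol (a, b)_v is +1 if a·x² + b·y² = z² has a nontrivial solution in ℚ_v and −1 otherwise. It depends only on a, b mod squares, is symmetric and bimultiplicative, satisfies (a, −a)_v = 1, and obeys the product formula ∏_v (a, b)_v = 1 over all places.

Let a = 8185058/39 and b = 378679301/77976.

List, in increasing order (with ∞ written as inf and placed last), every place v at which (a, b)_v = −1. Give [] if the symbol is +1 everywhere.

(a, b) ≡ (78, 1326) mod (ℚ^×)²; places V = {2, 3, 7, 11, 13, 17, 19, ∞}.
(a,b)_13: α=-1, u≡8; β=1, v≡6 (mod 13); (8|13)=-1, (6|13)=-1; sign (−1)^0·-1^1·-1^-1 = +1.
(a,b)_7: α=2, u≡2; β=2, v≡3 (mod 7); (2|7)=+1, (3|7)=-1; sign (−1)^0·+1^2·-1^2 = +1.
(a,b)_∞: sgn(78)=+, sgn(1326)=+, so +1.
(a,b)_3: α=-1, u≡2; β=-3, v≡1 (mod 3); (2|3)=-1, (1|3)=+1; sign (−1)^1·-1^-3·+1^-1 = +1.
(a,b)_19: α=0, u≡10; β=-2, v≡15 (mod 19); (10|19)=-1, (15|19)=-1; sign (−1)^0·-1^-2·-1^0 = +1.
(a,b)_2: α=1, β=-3; u≡7, v≡7 (mod 8); ε(u)ε(v)=1·1, αω(v)=1·0, βω(u)=-3·0; sum ≡ 1  ⇒  -1.
(a,b)_17: α=4, u≡6; β=3, v≡6 (mod 17); (6|17)=-1, (6|17)=-1; sign (−1)^0·-1^3·-1^4 = -1.
(a,b)_11: α=0, u≡4; β=2, v≡6 (mod 11); (4|11)=+1, (6|11)=-1; sign (−1)^0·+1^2·-1^0 = +1.
Ram(78, 1326) = {2, 17}; no ℚ_2-point on the conic.

[2, 17]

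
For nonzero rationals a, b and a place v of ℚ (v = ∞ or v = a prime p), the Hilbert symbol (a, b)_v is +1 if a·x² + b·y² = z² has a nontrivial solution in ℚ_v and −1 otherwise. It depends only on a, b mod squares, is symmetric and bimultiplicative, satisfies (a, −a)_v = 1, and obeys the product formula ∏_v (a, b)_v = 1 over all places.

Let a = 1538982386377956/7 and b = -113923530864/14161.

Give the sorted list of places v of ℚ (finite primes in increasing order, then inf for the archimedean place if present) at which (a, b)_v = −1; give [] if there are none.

[13, 41]

(a, b) ≡ (7, -726479) mod (ℚ^×)²; places V = {2, 3, 7, 11, 13, 17, 29, 41, 47, ∞}.
(a,b)_41: α=2, u≡35; β=1, v≡27 (mod 41); (35|41)=-1, (27|41)=-1; sign (−1)^0·-1^1·-1^2 = -1.
(a,b)_47: α=2, u≡17; β=1, v≡17 (mod 47); (17|47)=+1, (17|47)=+1; sign (−1)^0·+1^1·+1^2 = +1.
(a,b)_∞: sgn(7)=+, sgn(-726479)=−, so +1.
(a,b)_29: α=2, u≡24; β=1, v≡4 (mod 29); (24|29)=+1, (4|29)=+1; sign (−1)^0·+1^1·+1^2 = +1.
(a,b)_11: α=0, u≡2; β=2, v≡3 (mod 11); (2|11)=-1, (3|11)=+1; sign (−1)^0·-1^2·+1^0 = +1.
(a,b)_7: α=-1, u≡2; β=-2, v≡2 (mod 7); (2|7)=+1, (2|7)=+1; sign (−1)^0·+1^-2·+1^-1 = +1.
(a,b)_3: α=6, u≡1; β=4, v≡1 (mod 3); (1|3)=+1, (1|3)=+1; sign (−1)^0·+1^4·+1^6 = +1.
(a,b)_13: α=2, u≡11; β=1, v≡10 (mod 13); (11|13)=-1, (10|13)=+1; sign (−1)^0·-1^1·+1^2 = -1.
(a,b)_17: α=0, u≡11; β=-2, v≡4 (mod 17); (11|17)=-1, (4|17)=+1; sign (−1)^0·-1^-2·+1^0 = +1.
(a,b)_2: α=2, β=4; u≡7, v≡1 (mod 8); ε(u)ε(v)=1·0, αω(v)=2·0, βω(u)=4·0; sum ≡ 0  ⇒  +1.
|Ram(7, -726479)| = 2, even; anisotropic at {13, 41}.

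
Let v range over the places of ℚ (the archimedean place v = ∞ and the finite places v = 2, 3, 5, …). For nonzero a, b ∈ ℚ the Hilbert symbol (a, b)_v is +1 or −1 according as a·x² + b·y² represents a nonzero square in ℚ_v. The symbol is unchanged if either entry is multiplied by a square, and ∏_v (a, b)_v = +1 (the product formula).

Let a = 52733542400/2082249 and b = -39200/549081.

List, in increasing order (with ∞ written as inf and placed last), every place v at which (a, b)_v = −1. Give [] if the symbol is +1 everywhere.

(a, b) ≡ (266, -2) mod (ℚ^×)²; places V = {2, 3, 5, 7, 11, 13, 19, 37, ∞}.
(a,b)_3: α=-2, u≡2; β=-2, v≡1 (mod 3); (2|3)=-1, (1|3)=+1; sign (−1)^0·-1^-2·+1^-2 = +1.
(a,b)_19: α=1, u≡14; β=-2, v≡16 (mod 19); (14|19)=-1, (16|19)=+1; sign (−1)^0·-1^-2·+1^1 = +1.
(a,b)_37: α=-2, u≡34; β=0, v≡20 (mod 37); (34|37)=+1, (20|37)=-1; sign (−1)^0·+1^0·-1^-2 = +1.
(a,b)_5: α=2, u≡4; β=2, v≡2 (mod 5); (4|5)=+1, (2|5)=-1; sign (−1)^0·+1^2·-1^2 = +1.
(a,b)_11: α=2, u≡8; β=0, v≡3 (mod 11); (8|11)=-1, (3|11)=+1; sign (−1)^0·-1^0·+1^2 = +1.
(a,b)_7: α=1, u≡6; β=2, v≡5 (mod 7); (6|7)=-1, (5|7)=-1; sign (−1)^0·-1^2·-1^1 = -1.
(a,b)_13: α=-2, u≡11; β=-2, v≡5 (mod 13); (11|13)=-1, (5|13)=-1; sign (−1)^0·-1^-2·-1^-2 = +1.
(a,b)_2: α=17, β=5; u≡5, v≡7 (mod 8); ε(u)ε(v)=0·1, αω(v)=17·0, βω(u)=5·1; sum ≡ 1  ⇒  -1.
(a,b)_∞: sgn(266)=+, sgn(-2)=−, so +1.
Ram(266, -2) = {2, 7}; no ℚ_2-point on the conic.

[2, 7]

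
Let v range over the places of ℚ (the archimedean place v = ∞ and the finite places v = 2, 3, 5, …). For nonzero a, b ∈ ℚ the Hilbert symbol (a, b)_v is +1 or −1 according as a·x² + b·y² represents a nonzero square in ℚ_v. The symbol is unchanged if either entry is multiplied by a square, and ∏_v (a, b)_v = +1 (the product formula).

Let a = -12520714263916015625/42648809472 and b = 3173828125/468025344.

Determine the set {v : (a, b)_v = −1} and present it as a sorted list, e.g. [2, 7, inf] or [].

[2, 17]

(a, b) ≡ (-51, 78) mod (ℚ^×)²; places V = {2, 3, 5, 13, 17, 23, ∞}.
(a,b)_∞: sgn(-51)=−, sgn(78)=+, so +1.
(a,b)_17: α=1, u≡3; β=0, v≡12 (mod 17); (3|17)=-1, (12|17)=-1; sign (−1)^0·-1^0·-1^1 = -1.
(a,b)_5: α=16, u≡1; β=12, v≡2 (mod 5); (1|5)=+1, (2|5)=-1; sign (−1)^0·+1^12·-1^16 = +1.
(a,b)_3: α=-9, u≡1; β=-3, v≡2 (mod 3); (1|3)=+1, (2|3)=-1; sign (−1)^1·+1^-3·-1^-9 = +1.
(a,b)_2: α=-12, β=-15; u≡5, v≡7 (mod 8); ε(u)ε(v)=0·1, αω(v)=-12·0, βω(u)=-15·1; sum ≡ 1  ⇒  -1.
(a,b)_13: α=6, u≡1; β=1, v≡2 (mod 13); (1|13)=+1, (2|13)=-1; sign (−1)^0·+1^1·-1^6 = +1.
(a,b)_23: α=-2, u≡3; β=-2, v≡13 (mod 23); (3|23)=+1, (13|23)=+1; sign (−1)^0·+1^-2·+1^-2 = +1.
|Ram(-51, 78)| = 2, even; anisotropic at {2, 17}.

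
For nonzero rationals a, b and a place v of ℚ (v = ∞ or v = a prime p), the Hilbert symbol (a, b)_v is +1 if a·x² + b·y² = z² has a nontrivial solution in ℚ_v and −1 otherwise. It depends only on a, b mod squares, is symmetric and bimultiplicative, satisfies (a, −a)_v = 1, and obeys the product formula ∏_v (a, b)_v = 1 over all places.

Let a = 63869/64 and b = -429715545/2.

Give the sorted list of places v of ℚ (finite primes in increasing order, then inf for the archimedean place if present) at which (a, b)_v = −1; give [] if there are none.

Mod squares: a ≡ 221, b ≡ -210. Check v ∈ {∞, 2, 3, 5, 7, 13, 17}.
v=13: a=13^1·(≡1), b=13^0·(≡7) mod 13; (1|13)=+1, (7|13)=-1; (−1)^{1·0·6}·(+1)^0·(-1)^1 = -1.
v=2: v_2(a)=-6, v_2(b)=-1; units ≡ 5, 7 (mod 8); ε·ε+αω+βω = 0·1+-6·0+-1·1 ≡ 1  ⇒  (a,b)_2 = -1.
v=3: a=3^0·(≡2), b=3^1·(≡2) mod 3; (2|3)=-1, (2|3)=-1; (−1)^{0·1·1}·(-1)^1·(-1)^0 = -1.
v=7: a=7^0·(≡1), b=7^3·(≡5) mod 7; (1|7)=+1, (5|7)=-1; (−1)^{0·3·3}·(+1)^3·(-1)^0 = +1.
v=17: a=17^3·(≡1), b=17^4·(≡3) mod 17; (1|17)=+1, (3|17)=-1; (−1)^{3·4·8}·(+1)^4·(-1)^3 = -1.
v=5: a=5^0·(≡1), b=5^1·(≡3) mod 5; (1|5)=+1, (3|5)=-1; (−1)^{0·1·2}·(+1)^1·(-1)^0 = +1.
v=∞: 221 > 0 and -210 < 0  ⇒  (a,b)_∞ = +1.
|Ram(221, -210)| = 4, even; anisotropic at {2, 3, 13, 17}.

[2, 3, 13, 17]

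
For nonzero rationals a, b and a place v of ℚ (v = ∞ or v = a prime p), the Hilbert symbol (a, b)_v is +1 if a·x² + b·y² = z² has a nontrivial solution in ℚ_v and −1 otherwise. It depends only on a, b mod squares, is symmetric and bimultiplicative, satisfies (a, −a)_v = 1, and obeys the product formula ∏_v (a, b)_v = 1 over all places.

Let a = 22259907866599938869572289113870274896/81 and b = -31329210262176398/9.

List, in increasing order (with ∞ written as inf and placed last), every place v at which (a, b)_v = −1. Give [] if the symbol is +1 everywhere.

Mod squares: a ≡ 958189, b ≡ -1119112958. Check v ∈ {∞, 2, 3, 11, 13, 17, 19, 29, 31, 37, 41, 47}.
v=17: a=17^2·(≡9), b=17^1·(≡6) mod 17; (9|17)=+1, (6|17)=-1; (−1)^{2·1·8}·(+1)^1·(-1)^2 = +1.
v=∞: 958189 > 0 and -1119112958 < 0  ⇒  (a,b)_∞ = +1.
v=11: a=11^4·(≡5), b=11^2·(≡4) mod 11; (5|11)=+1, (4|11)=+1; (−1)^{4·2·5}·(+1)^2·(+1)^4 = +1.
v=37: a=37^5·(≡11), b=37^2·(≡8) mod 37; (11|37)=+1, (8|37)=-1; (−1)^{5·2·18}·(+1)^2·(-1)^5 = -1.
v=47: a=47^3·(≡8), b=47^1·(≡23) mod 47; (8|47)=+1, (23|47)=-1; (−1)^{3·1·23}·(+1)^1·(-1)^3 = +1.
v=31: a=31^2·(≡25), b=31^1·(≡30) mod 31; (25|31)=+1, (30|31)=-1; (−1)^{2·1·15}·(+1)^1·(-1)^2 = +1.
v=29: a=29^3·(≡2), b=29^1·(≡6) mod 29; (2|29)=-1, (6|29)=+1; (−1)^{3·1·14}·(-1)^1·(+1)^3 = -1.
v=13: a=13^2·(≡8), b=13^2·(≡8) mod 13; (8|13)=-1, (8|13)=-1; (−1)^{2·2·6}·(-1)^2·(-1)^2 = +1.
v=19: a=19^3·(≡9), b=19^1·(≡18) mod 19; (9|19)=+1, (18|19)=-1; (−1)^{3·1·9}·(+1)^1·(-1)^3 = +1.
v=3: a=3^-4·(≡1), b=3^-2·(≡1) mod 3; (1|3)=+1, (1|3)=+1; (−1)^{-4·-2·1}·(+1)^-2·(+1)^-4 = +1.
v=2: v_2(a)=4, v_2(b)=1; units ≡ 5, 1 (mod 8); ε·ε+αω+βω = 0·0+4·0+1·1 ≡ 1  ⇒  (a,b)_2 = -1.
v=41: a=41^2·(≡28), b=41^1·(≡2) mod 41; (28|41)=-1, (2|41)=+1; (−1)^{2·1·20}·(-1)^1·(+1)^2 = -1.
(958189, -1119112958 / ℚ) ramifies at {2, 29, 37, 41}: a division algebra.

[2, 29, 37, 41]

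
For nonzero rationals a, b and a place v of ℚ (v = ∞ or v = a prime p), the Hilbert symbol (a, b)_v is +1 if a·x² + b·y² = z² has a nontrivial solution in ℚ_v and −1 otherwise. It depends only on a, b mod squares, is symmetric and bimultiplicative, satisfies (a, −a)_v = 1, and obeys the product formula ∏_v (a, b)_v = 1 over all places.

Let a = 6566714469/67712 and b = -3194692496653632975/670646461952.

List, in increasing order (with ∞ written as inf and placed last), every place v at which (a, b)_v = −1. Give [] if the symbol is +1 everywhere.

Mod squares: a ≡ 1178, b ≡ -48298. Check v ∈ {∞, 2, 3, 5, 7, 11, 13, 19, 23, 31, 41, 53}.
v=19: a=19^1·(≡1), b=19^-5·(≡5) mod 19; (1|19)=+1, (5|19)=+1; (−1)^{1·-5·9}·(+1)^-5·(+1)^1 = -1.
v=23: a=23^-2·(≡19), b=23^-2·(≡6) mod 23; (19|23)=-1, (6|23)=+1; (−1)^{-2·-2·11}·(-1)^-2·(+1)^-2 = +1.
v=∞: 1178 > 0 and -48298 < 0  ⇒  (a,b)_∞ = +1.
v=5: a=5^0·(≡2), b=5^2·(≡3) mod 5; (2|5)=-1, (3|5)=-1; (−1)^{0·2·2}·(-1)^2·(-1)^0 = +1.
v=53: a=53^2·(≡45), b=53^2·(≡46) mod 53; (45|53)=-1, (46|53)=+1; (−1)^{2·2·26}·(-1)^2·(+1)^2 = +1.
v=13: a=13^0·(≡2), b=13^2·(≡4) mod 13; (2|13)=-1, (4|13)=+1; (−1)^{0·2·6}·(-1)^2·(+1)^0 = +1.
v=2: v_2(a)=-7, v_2(b)=-9; units ≡ 5, 3 (mod 8); ε·ε+αω+βω = 0·1+-7·1+-9·1 ≡ 0  ⇒  (a,b)_2 = +1.
v=3: a=3^4·(≡2), b=3^6·(≡2) mod 3; (2|3)=-1, (2|3)=-1; (−1)^{4·6·1}·(-1)^6·(-1)^4 = +1.
v=31: a=31^1·(≡18), b=31^1·(≡21) mod 31; (18|31)=+1, (21|31)=-1; (−1)^{1·1·15}·(+1)^1·(-1)^1 = +1.
v=11: a=11^0·(≡1), b=11^2·(≡3) mod 11; (1|11)=+1, (3|11)=+1; (−1)^{0·2·5}·(+1)^2·(+1)^0 = +1.
v=7: a=7^2·(≡1), b=7^4·(≡4) mod 7; (1|7)=+1, (4|7)=+1; (−1)^{2·4·3}·(+1)^4·(+1)^2 = +1.
v=41: a=41^0·(≡3), b=41^1·(≡22) mod 41; (3|41)=-1, (22|41)=-1; (−1)^{0·1·20}·(-1)^1·(-1)^0 = -1.
(1178, -48298 / ℚ) ramifies at {19, 41}: a division algebra.

[19, 41]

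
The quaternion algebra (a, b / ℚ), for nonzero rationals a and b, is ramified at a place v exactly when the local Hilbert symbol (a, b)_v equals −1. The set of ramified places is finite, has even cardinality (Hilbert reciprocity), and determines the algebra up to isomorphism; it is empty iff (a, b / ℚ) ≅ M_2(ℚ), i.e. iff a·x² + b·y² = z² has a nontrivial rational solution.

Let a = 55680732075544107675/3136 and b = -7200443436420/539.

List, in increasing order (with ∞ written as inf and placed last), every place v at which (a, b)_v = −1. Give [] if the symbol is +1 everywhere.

Mod squares: a ≡ 41667, b ≡ -63367755. Check v ∈ {∞, 2, 3, 5, 7, 11, 13, 17, 19, 29, 41, 43}.
v=19: a=19^1·(≡10), b=19^1·(≡9) mod 19; (10|19)=-1, (9|19)=+1; (−1)^{1·1·9}·(-1)^1·(+1)^1 = +1.
v=11: a=11^2·(≡10), b=11^-1·(≡6) mod 11; (10|11)=-1, (6|11)=-1; (−1)^{2·-1·5}·(-1)^-1·(-1)^2 = -1.
v=13: a=13^2·(≡11), b=13^2·(≡9) mod 13; (11|13)=-1, (9|13)=+1; (−1)^{2·2·6}·(-1)^2·(+1)^2 = +1.
v=∞: 41667 > 0 and -63367755 < 0  ⇒  (a,b)_∞ = +1.
v=5: a=5^2·(≡2), b=5^1·(≡4) mod 5; (2|5)=-1, (4|5)=+1; (−1)^{2·1·2}·(-1)^1·(+1)^2 = -1.
v=7: a=7^-2·(≡3), b=7^-2·(≡1) mod 7; (3|7)=-1, (1|7)=+1; (−1)^{-2·-2·3}·(-1)^-2·(+1)^-2 = +1.
v=3: a=3^1·(≡2), b=3^1·(≡1) mod 3; (2|3)=-1, (1|3)=+1; (−1)^{1·1·1}·(-1)^1·(+1)^1 = +1.
v=2: v_2(a)=-6, v_2(b)=2; units ≡ 3, 5 (mod 8); ε·ε+αω+βω = 1·0+-6·1+2·1 ≡ 0  ⇒  (a,b)_2 = +1.
v=29: a=29^2·(≡23), b=29^1·(≡19) mod 29; (23|29)=+1, (19|29)=-1; (−1)^{2·1·14}·(+1)^1·(-1)^2 = +1.
v=43: a=43^3·(≡10), b=43^2·(≡3) mod 43; (10|43)=+1, (3|43)=-1; (−1)^{3·2·21}·(+1)^2·(-1)^3 = -1.
v=17: a=17^1·(≡7), b=17^1·(≡6) mod 17; (7|17)=-1, (6|17)=-1; (−1)^{1·1·8}·(-1)^1·(-1)^1 = +1.
v=41: a=41^2·(≡12), b=41^1·(≡13) mod 41; (12|41)=-1, (13|41)=-1; (−1)^{2·1·20}·(-1)^1·(-1)^2 = -1.
(41667, -63367755 / ℚ) ramifies at {5, 11, 41, 43}: a division algebra.

[5, 11, 41, 43]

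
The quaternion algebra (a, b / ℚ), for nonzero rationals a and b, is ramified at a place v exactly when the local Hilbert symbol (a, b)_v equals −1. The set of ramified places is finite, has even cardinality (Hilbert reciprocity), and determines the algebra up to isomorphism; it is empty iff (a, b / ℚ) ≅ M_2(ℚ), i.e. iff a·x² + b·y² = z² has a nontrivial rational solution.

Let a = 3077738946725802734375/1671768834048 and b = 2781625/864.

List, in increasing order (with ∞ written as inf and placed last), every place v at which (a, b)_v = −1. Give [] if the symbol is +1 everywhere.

[2, 3]

(a, b) ≡ (1365, 2310) mod (ℚ^×)²; places V = {2, 3, 5, 7, 11, 13, 17, ∞}.
(a,b)_∞: sgn(1365)=+, sgn(2310)=+, so +1.
(a,b)_17: α=6, u≡14; β=2, v≡16 (mod 17); (14|17)=-1, (16|17)=+1; sign (−1)^0·-1^2·+1^6 = +1.
(a,b)_13: α=1, u≡10; β=0, v≡9 (mod 13); (10|13)=+1, (9|13)=+1; sign (−1)^0·+1^0·+1^1 = +1.
(a,b)_3: α=-13, u≡2; β=-3, v≡2 (mod 3); (2|3)=-1, (2|3)=-1; sign (−1)^1·-1^-3·-1^-13 = -1.
(a,b)_5: α=9, u≡2; β=3, v≡2 (mod 5); (2|5)=-1, (2|5)=-1; sign (−1)^0·-1^3·-1^9 = +1.
(a,b)_11: α=4, u≡3; β=1, v≡3 (mod 11); (3|11)=+1, (3|11)=+1; sign (−1)^0·+1^1·+1^4 = +1.
(a,b)_2: α=-20, β=-5; u≡5, v≡3 (mod 8); ε(u)ε(v)=0·1, αω(v)=-20·1, βω(u)=-5·1; sum ≡ 1  ⇒  -1.
(a,b)_7: α=3, u≡5; β=1, v≡2 (mod 7); (5|7)=-1, (2|7)=+1; sign (−1)^1·-1^1·+1^3 = +1.
(1365, 2310 / ℚ) ramifies at {2, 3}: a division algebra.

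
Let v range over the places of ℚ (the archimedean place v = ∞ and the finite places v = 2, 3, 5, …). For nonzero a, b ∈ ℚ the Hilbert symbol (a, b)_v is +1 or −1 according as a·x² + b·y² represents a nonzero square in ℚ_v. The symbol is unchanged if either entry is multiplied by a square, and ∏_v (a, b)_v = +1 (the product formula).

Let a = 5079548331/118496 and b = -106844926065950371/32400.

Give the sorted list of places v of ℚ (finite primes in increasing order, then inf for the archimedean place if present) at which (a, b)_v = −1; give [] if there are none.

[2, 19]

(a, b) ≡ (154, -19) mod (ℚ^×)²; places V = {2, 3, 5, 7, 11, 13, 19, 23, 29, ∞}.
(a,b)_5: α=0, u≡1; β=-2, v≡4 (mod 5); (1|5)=+1, (4|5)=+1; sign (−1)^0·+1^-2·+1^0 = +1.
(a,b)_∞: sgn(154)=+, sgn(-19)=−, so +1.
(a,b)_23: α=-2, u≡6; β=0, v≡9 (mod 23); (6|23)=+1, (9|23)=+1; sign (−1)^0·+1^0·+1^-2 = +1.
(a,b)_2: α=-5, β=-4; u≡5, v≡5 (mod 8); ε(u)ε(v)=0·0, αω(v)=-5·1, βω(u)=-4·1; sum ≡ 1  ⇒  -1.
(a,b)_29: α=2, u≡16; β=4, v≡21 (mod 29); (16|29)=+1, (21|29)=-1; sign (−1)^0·+1^4·-1^2 = +1.
(a,b)_11: α=1, u≡9; β=0, v≡4 (mod 11); (9|11)=+1, (4|11)=+1; sign (−1)^0·+1^0·+1^1 = +1.
(a,b)_7: α=-1, u≡2; β=0, v≡4 (mod 7); (2|7)=+1, (4|7)=+1; sign (−1)^0·+1^0·+1^-1 = +1.
(a,b)_19: α=2, u≡3; β=7, v≡10 (mod 19); (3|19)=-1, (10|19)=-1; sign (−1)^0·-1^7·-1^2 = -1.
(a,b)_13: α=2, u≡5; β=2, v≡11 (mod 13); (5|13)=-1, (11|13)=-1; sign (−1)^0·-1^2·-1^2 = +1.
(a,b)_3: α=2, u≡1; β=-4, v≡2 (mod 3); (1|3)=+1, (2|3)=-1; sign (−1)^0·+1^-4·-1^2 = +1.
|Ram(154, -19)| = 2, even; anisotropic at {2, 19}.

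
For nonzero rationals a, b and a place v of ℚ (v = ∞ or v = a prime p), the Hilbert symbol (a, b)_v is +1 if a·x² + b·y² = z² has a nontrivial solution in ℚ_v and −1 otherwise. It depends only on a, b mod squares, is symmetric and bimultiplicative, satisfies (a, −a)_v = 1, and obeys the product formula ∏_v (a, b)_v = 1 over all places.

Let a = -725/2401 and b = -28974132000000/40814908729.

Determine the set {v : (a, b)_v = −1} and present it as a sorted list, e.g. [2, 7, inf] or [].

[2, inf]

(a, b) ≡ (-29, -957) mod (ℚ^×)²; places V = {2, 3, 5, 7, 11, 19, 29, 31, ∞}.
(a,b)_2: α=0, β=8; u≡3, v≡3 (mod 8); ε(u)ε(v)=1·1, αω(v)=0·1, βω(u)=8·1; sum ≡ 1  ⇒  -1.
(a,b)_7: α=-4, u≡3; β=-6, v≡2 (mod 7); (3|7)=-1, (2|7)=+1; sign (−1)^0·-1^-6·+1^-4 = +1.
(a,b)_11: α=0, u≡4; β=1, v≡4 (mod 11); (4|11)=+1, (4|11)=+1; sign (−1)^0·+1^1·+1^0 = +1.
(a,b)_∞: sgn(-29)=−, sgn(-957)=−, so -1.
(a,b)_3: α=0, u≡1; β=3, v≡2 (mod 3); (1|3)=+1, (2|3)=-1; sign (−1)^0·+1^3·-1^0 = +1.
(a,b)_5: α=2, u≡1; β=6, v≡3 (mod 5); (1|5)=+1, (3|5)=-1; sign (−1)^0·+1^6·-1^2 = +1.
(a,b)_31: α=0, u≡8; β=-2, v≡2 (mod 31); (8|31)=+1, (2|31)=+1; sign (−1)^0·+1^-2·+1^0 = +1.
(a,b)_29: α=1, u≡9; β=3, v≡13 (mod 29); (9|29)=+1, (13|29)=+1; sign (−1)^0·+1^3·+1^1 = +1.
(a,b)_19: α=0, u≡5; β=-2, v≡13 (mod 19); (5|19)=+1, (13|19)=-1; sign (−1)^0·+1^-2·-1^0 = +1.
(-29, -957 / ℚ) ramifies at {2, ∞}: a division algebra.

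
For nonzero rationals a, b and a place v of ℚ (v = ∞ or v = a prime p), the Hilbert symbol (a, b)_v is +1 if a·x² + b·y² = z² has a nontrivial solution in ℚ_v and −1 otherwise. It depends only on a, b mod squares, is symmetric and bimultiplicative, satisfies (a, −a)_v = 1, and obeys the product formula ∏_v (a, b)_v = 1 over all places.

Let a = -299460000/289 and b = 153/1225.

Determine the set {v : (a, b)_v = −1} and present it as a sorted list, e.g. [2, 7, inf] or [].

Mod squares: a ≡ -29946, b ≡ 17. Check v ∈ {∞, 2, 3, 5, 7, 17, 23, 31}.
v=23: a=23^1·(≡16), b=23^0·(≡14) mod 23; (16|23)=+1, (14|23)=-1; (−1)^{1·0·11}·(+1)^0·(-1)^1 = -1.
v=3: a=3^1·(≡2), b=3^2·(≡2) mod 3; (2|3)=-1, (2|3)=-1; (−1)^{1·2·1}·(-1)^2·(-1)^1 = -1.
v=17: a=17^-2·(≡15), b=17^1·(≡9) mod 17; (15|17)=+1, (9|17)=+1; (−1)^{-2·1·8}·(+1)^1·(+1)^-2 = +1.
v=2: v_2(a)=5, v_2(b)=0; units ≡ 3, 1 (mod 8); ε·ε+αω+βω = 1·0+5·0+0·1 ≡ 0  ⇒  (a,b)_2 = +1.
v=31: a=31^1·(≡22), b=31^0·(≡27) mod 31; (22|31)=-1, (27|31)=-1; (−1)^{1·0·15}·(-1)^0·(-1)^1 = -1.
v=∞: -29946 < 0 and 17 > 0  ⇒  (a,b)_∞ = +1.
v=5: a=5^4·(≡1), b=5^-2·(≡2) mod 5; (1|5)=+1, (2|5)=-1; (−1)^{4·-2·2}·(+1)^-2·(-1)^4 = +1.
v=7: a=7^1·(≡5), b=7^-2·(≡5) mod 7; (5|7)=-1, (5|7)=-1; (−1)^{1·-2·3}·(-1)^-2·(-1)^1 = -1.
Ram(-29946, 17) = {3, 7, 23, 31}; no ℚ_3-point on the conic.

[3, 7, 23, 31]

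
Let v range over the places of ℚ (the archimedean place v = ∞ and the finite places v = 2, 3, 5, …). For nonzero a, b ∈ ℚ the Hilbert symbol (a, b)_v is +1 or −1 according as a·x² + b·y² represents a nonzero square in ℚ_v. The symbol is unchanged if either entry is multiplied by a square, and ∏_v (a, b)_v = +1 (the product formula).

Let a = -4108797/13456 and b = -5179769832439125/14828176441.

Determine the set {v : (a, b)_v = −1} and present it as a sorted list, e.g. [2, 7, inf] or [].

(a, b) ≡ (-77, -165) mod (ℚ^×)²; places V = {2, 3, 5, 7, 11, 13, 17, 19, 29, ∞}.
(a,b)_∞: sgn(-77)=−, sgn(-165)=−, so -1.
(a,b)_29: α=-2, u≡26; β=-2, v≡23 (mod 29); (26|29)=-1, (23|29)=+1; sign (−1)^0·-1^-2·+1^-2 = +1.
(a,b)_17: α=0, u≡2; β=-2, v≡5 (mod 17); (2|17)=+1, (5|17)=-1; sign (−1)^0·+1^-2·-1^0 = +1.
(a,b)_11: α=3, u≡5; β=5, v≡10 (mod 11); (5|11)=+1, (10|11)=-1; sign (−1)^1·+1^5·-1^3 = +1.
(a,b)_2: α=-4, β=0; u≡3, v≡3 (mod 8); ε(u)ε(v)=1·1, αω(v)=-4·1, βω(u)=0·1; sum ≡ 1  ⇒  -1.
(a,b)_13: α=0, u≡9; β=-2, v≡9 (mod 13); (9|13)=+1, (9|13)=+1; sign (−1)^0·+1^-2·+1^0 = +1.
(a,b)_5: α=0, u≡3; β=3, v≡2 (mod 5); (3|5)=-1, (2|5)=-1; sign (−1)^0·-1^3·-1^0 = -1.
(a,b)_7: α=3, u≡6; β=6, v≡6 (mod 7); (6|7)=-1, (6|7)=-1; sign (−1)^0·-1^6·-1^3 = -1.
(a,b)_3: α=2, u≡1; β=7, v≡2 (mod 3); (1|3)=+1, (2|3)=-1; sign (−1)^0·+1^7·-1^2 = +1.
(a,b)_19: α=0, u≡12; β=-2, v≡1 (mod 19); (12|19)=-1, (1|19)=+1; sign (−1)^0·-1^-2·+1^0 = +1.
(-77, -165 / ℚ) ramifies at {2, 5, 7, ∞}: a division algebra.

[2, 5, 7, inf]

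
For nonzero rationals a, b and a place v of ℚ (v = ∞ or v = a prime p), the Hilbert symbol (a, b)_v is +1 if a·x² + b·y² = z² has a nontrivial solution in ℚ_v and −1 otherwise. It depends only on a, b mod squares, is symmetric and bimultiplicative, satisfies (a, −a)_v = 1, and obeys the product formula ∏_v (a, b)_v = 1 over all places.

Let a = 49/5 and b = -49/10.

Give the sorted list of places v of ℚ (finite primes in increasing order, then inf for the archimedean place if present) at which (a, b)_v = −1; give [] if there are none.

[2, 5]

(a, b) ≡ (5, -10) mod (ℚ^×)²; places V = {2, 5, 7, ∞}.
(a,b)_5: α=-1, u≡4; β=-1, v≡3 (mod 5); (4|5)=+1, (3|5)=-1; sign (−1)^0·+1^-1·-1^-1 = -1.
(a,b)_2: α=0, β=-1; u≡5, v≡3 (mod 8); ε(u)ε(v)=0·1, αω(v)=0·1, βω(u)=-1·1; sum ≡ 1  ⇒  -1.
(a,b)_7: α=2, u≡3; β=2, v≡2 (mod 7); (3|7)=-1, (2|7)=+1; sign (−1)^0·-1^2·+1^2 = +1.
(a,b)_∞: sgn(5)=+, sgn(-10)=−, so +1.
Ram(5, -10) = {2, 5}; no ℚ_2-point on the conic.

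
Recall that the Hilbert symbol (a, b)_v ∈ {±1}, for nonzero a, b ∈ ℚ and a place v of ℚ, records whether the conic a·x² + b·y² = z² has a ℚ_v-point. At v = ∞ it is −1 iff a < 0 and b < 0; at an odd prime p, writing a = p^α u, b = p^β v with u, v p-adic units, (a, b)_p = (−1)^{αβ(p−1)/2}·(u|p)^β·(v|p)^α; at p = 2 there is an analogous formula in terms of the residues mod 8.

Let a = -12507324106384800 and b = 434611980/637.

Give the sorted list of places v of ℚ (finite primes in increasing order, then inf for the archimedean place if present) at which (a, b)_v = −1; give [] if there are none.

Mod squares: a ≡ -8602, b ≡ 20735. Check v ∈ {∞, 2, 3, 5, 7, 11, 13, 17, 23, 29}.
v=5: a=5^2·(≡3), b=5^1·(≡3) mod 5; (3|5)=-1, (3|5)=-1; (−1)^{2·1·2}·(-1)^1·(-1)^2 = -1.
v=∞: -8602 < 0 and 20735 > 0  ⇒  (a,b)_∞ = +1.
v=17: a=17^1·(≡9), b=17^0·(≡14) mod 17; (9|17)=+1, (14|17)=-1; (−1)^{1·0·8}·(+1)^0·(-1)^1 = -1.
v=7: a=7^2·(≡2), b=7^-2·(≡2) mod 7; (2|7)=+1, (2|7)=+1; (−1)^{2·-2·3}·(+1)^-2·(+1)^2 = +1.
v=23: a=23^1·(≡17), b=23^0·(≡13) mod 23; (17|23)=-1, (13|23)=+1; (−1)^{1·0·11}·(-1)^0·(+1)^1 = +1.
v=3: a=3^6·(≡2), b=3^4·(≡2) mod 3; (2|3)=-1, (2|3)=-1; (−1)^{6·4·1}·(-1)^4·(-1)^6 = +1.
v=2: v_2(a)=5, v_2(b)=2; units ≡ 3, 7 (mod 8); ε·ε+αω+βω = 1·1+5·0+2·1 ≡ 1  ⇒  (a,b)_2 = -1.
v=13: a=13^0·(≡9), b=13^-1·(≡1) mod 13; (9|13)=+1, (1|13)=+1; (−1)^{0·-1·6}·(+1)^-1·(+1)^0 = +1.
v=29: a=29^2·(≡19), b=29^3·(≡15) mod 29; (19|29)=-1, (15|29)=-1; (−1)^{2·3·14}·(-1)^3·(-1)^2 = -1.
v=11: a=11^3·(≡8), b=11^1·(≡5) mod 11; (8|11)=-1, (5|11)=+1; (−1)^{3·1·5}·(-1)^1·(+1)^3 = +1.
Ram(-8602, 20735) = {2, 5, 17, 29}; no ℚ_2-point on the conic.

[2, 5, 17, 29]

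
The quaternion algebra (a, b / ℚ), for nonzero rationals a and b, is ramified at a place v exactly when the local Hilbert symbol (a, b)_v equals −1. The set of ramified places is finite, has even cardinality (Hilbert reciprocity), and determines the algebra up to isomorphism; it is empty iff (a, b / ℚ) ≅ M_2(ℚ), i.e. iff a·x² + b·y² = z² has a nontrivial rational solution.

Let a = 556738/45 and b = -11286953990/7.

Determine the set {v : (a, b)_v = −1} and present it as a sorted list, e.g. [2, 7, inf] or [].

[5, 7, 13, 19]

(a, b) ≡ (56810, -467506970) mod (ℚ^×)²; places V = {2, 3, 5, 7, 13, 17, 19, 23, 29, 31, ∞}.
(a,b)_∞: sgn(56810)=+, sgn(-467506970)=−, so +1.
(a,b)_17: α=0, u≡2; β=1, v≡7 (mod 17); (2|17)=+1, (7|17)=-1; sign (−1)^0·+1^1·-1^0 = +1.
(a,b)_2: α=1, β=1; u≡5, v≡3 (mod 8); ε(u)ε(v)=0·1, αω(v)=1·1, βω(u)=1·1; sum ≡ 0  ⇒  +1.
(a,b)_5: α=-1, u≡2; β=1, v≡1 (mod 5); (2|5)=-1, (1|5)=+1; sign (−1)^0·-1^1·+1^-1 = -1.
(a,b)_13: α=1, u≡5; β=2, v≡7 (mod 13); (5|13)=-1, (7|13)=-1; sign (−1)^0·-1^2·-1^1 = -1.
(a,b)_19: α=1, u≡6; β=1, v≡4 (mod 19); (6|19)=+1, (4|19)=+1; sign (−1)^1·+1^1·+1^1 = -1.
(a,b)_29: α=0, u≡7; β=1, v≡1 (mod 29); (7|29)=+1, (1|29)=+1; sign (−1)^0·+1^1·+1^0 = +1.
(a,b)_23: α=1, u≡13; β=1, v≡10 (mod 23); (13|23)=+1, (10|23)=-1; sign (−1)^1·+1^1·-1^1 = +1.
(a,b)_3: α=-2, u≡2; β=0, v≡1 (mod 3); (2|3)=-1, (1|3)=+1; sign (−1)^0·-1^0·+1^-2 = +1.
(a,b)_7: α=2, u≡5; β=-1, v≡3 (mod 7); (5|7)=-1, (3|7)=-1; sign (−1)^0·-1^-1·-1^2 = -1.
(a,b)_31: α=0, u≡25; β=1, v≡25 (mod 31); (25|31)=+1, (25|31)=+1; sign (−1)^0·+1^1·+1^0 = +1.
|Ram(56810, -467506970)| = 4, even; anisotropic at {5, 7, 13, 19}.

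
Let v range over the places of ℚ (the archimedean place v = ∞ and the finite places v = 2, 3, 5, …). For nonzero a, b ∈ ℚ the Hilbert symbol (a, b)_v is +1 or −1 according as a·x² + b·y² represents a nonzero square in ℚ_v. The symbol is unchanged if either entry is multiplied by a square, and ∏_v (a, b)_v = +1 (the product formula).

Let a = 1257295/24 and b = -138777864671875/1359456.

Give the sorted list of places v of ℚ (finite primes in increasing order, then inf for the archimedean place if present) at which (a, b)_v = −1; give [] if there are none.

[2, 13, 19, 23]

Mod squares: a ≡ 8970, b ≡ -374946. Check v ∈ {∞, 2, 3, 5, 7, 11, 13, 17, 19, 23, 29}.
v=17: a=17^0·(≡11), b=17^-2·(≡10) mod 17; (11|17)=-1, (10|17)=-1; (−1)^{0·-2·8}·(-1)^-2·(-1)^0 = +1.
v=7: a=7^0·(≡6), b=7^-2·(≡4) mod 7; (6|7)=-1, (4|7)=+1; (−1)^{0·-2·3}·(-1)^-2·(+1)^0 = +1.
v=11: a=11^0·(≡3), b=11^1·(≡5) mod 11; (3|11)=+1, (5|11)=+1; (−1)^{0·1·5}·(+1)^1·(+1)^0 = +1.
v=13: a=13^1·(≡9), b=13^3·(≡11) mod 13; (9|13)=+1, (11|13)=-1; (−1)^{1·3·6}·(+1)^3·(-1)^1 = -1.
v=5: a=5^1·(≡1), b=5^6·(≡1) mod 5; (1|5)=+1, (1|5)=+1; (−1)^{1·6·2}·(+1)^6·(+1)^1 = +1.
v=23: a=23^1·(≡17), b=23^1·(≡7) mod 23; (17|23)=-1, (7|23)=-1; (−1)^{1·1·11}·(-1)^1·(-1)^1 = -1.
v=19: a=19^0·(≡13), b=19^1·(≡17) mod 19; (13|19)=-1, (17|19)=+1; (−1)^{0·1·9}·(-1)^1·(+1)^0 = -1.
v=∞: 8970 > 0 and -374946 < 0  ⇒  (a,b)_∞ = +1.
v=2: v_2(a)=-3, v_2(b)=-5; units ≡ 5, 7 (mod 8); ε·ε+αω+βω = 0·1+-3·0+-5·1 ≡ 1  ⇒  (a,b)_2 = -1.
v=3: a=3^-1·(≡2), b=3^-1·(≡1) mod 3; (2|3)=-1, (1|3)=+1; (−1)^{-1·-1·1}·(-1)^-1·(+1)^-1 = +1.
v=29: a=29^2·(≡20), b=29^2·(≡9) mod 29; (20|29)=+1, (9|29)=+1; (−1)^{2·2·14}·(+1)^2·(+1)^2 = +1.
|Ram(8970, -374946)| = 4, even; anisotropic at {2, 13, 19, 23}.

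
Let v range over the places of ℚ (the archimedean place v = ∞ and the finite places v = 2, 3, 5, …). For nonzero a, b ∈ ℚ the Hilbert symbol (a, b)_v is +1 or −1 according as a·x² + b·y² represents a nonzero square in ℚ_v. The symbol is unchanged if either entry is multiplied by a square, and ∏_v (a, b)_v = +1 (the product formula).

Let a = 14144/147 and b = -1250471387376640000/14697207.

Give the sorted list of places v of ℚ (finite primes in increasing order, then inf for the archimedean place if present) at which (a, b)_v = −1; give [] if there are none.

[2, 3, 7, 13]

(a, b) ≡ (663, -2002) mod (ℚ^×)²; places V = {2, 3, 5, 7, 11, 13, 17, 23, ∞}.
(a,b)_17: α=1, u≡3; β=4, v≡1 (mod 17); (3|17)=-1, (1|17)=+1; sign (−1)^0·-1^4·+1^1 = +1.
(a,b)_2: α=6, β=13; u≡7, v≡7 (mod 8); ε(u)ε(v)=1·1, αω(v)=6·0, βω(u)=13·0; sum ≡ 1  ⇒  -1.
(a,b)_23: α=0, u≡5; β=-2, v≡15 (mod 23); (5|23)=-1, (15|23)=-1; sign (−1)^0·-1^-2·-1^0 = +1.
(a,b)_11: α=0, u≡5; β=3, v≡1 (mod 11); (5|11)=+1, (1|11)=+1; sign (−1)^0·+1^3·+1^0 = +1.
(a,b)_5: α=0, u≡2; β=4, v≡3 (mod 5); (2|5)=-1, (3|5)=-1; sign (−1)^0·-1^4·-1^0 = +1.
(a,b)_13: α=1, u≡12; β=3, v≡8 (mod 13); (12|13)=+1, (8|13)=-1; sign (−1)^0·+1^3·-1^1 = -1.
(a,b)_∞: sgn(663)=+, sgn(-2002)=−, so +1.
(a,b)_7: α=-2, u≡6; β=-3, v≡1 (mod 7); (6|7)=-1, (1|7)=+1; sign (−1)^0·-1^-3·+1^-2 = -1.
(a,b)_3: α=-1, u≡2; β=-4, v≡2 (mod 3); (2|3)=-1, (2|3)=-1; sign (−1)^0·-1^-4·-1^-1 = -1.
|Ram(663, -2002)| = 4, even; anisotropic at {2, 3, 7, 13}.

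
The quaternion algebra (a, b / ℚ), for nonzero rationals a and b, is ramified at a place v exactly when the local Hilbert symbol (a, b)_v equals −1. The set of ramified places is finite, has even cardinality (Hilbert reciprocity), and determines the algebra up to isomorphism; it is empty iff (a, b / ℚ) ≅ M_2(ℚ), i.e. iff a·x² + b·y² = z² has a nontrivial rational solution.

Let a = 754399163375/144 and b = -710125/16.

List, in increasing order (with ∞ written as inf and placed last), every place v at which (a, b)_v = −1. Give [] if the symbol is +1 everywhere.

[2, 5, 11, 23]

(a, b) ≡ (935, -28405) mod (ℚ^×)²; places V = {2, 3, 5, 11, 13, 17, 19, 23, ∞}.
(a,b)_17: α=1, u≡2; β=0, v≡1 (mod 17); (2|17)=+1, (1|17)=+1; sign (−1)^0·+1^0·+1^1 = +1.
(a,b)_5: α=3, u≡3; β=3, v≡4 (mod 5); (3|5)=-1, (4|5)=+1; sign (−1)^0·-1^3·+1^3 = -1.
(a,b)_19: α=2, u≡1; β=1, v≡7 (mod 19); (1|19)=+1, (7|19)=+1; sign (−1)^0·+1^1·+1^2 = +1.
(a,b)_23: α=2, u≡19; β=1, v≡21 (mod 23); (19|23)=-1, (21|23)=-1; sign (−1)^0·-1^1·-1^2 = -1.
(a,b)_13: α=2, u≡12; β=1, v≡9 (mod 13); (12|13)=+1, (9|13)=+1; sign (−1)^0·+1^1·+1^2 = +1.
(a,b)_3: α=-2, u≡2; β=0, v≡2 (mod 3); (2|3)=-1, (2|3)=-1; sign (−1)^0·-1^0·-1^-2 = +1.
(a,b)_2: α=-4, β=-4; u≡7, v≡3 (mod 8); ε(u)ε(v)=1·1, αω(v)=-4·1, βω(u)=-4·0; sum ≡ 1  ⇒  -1.
(a,b)_11: α=1, u≡6; β=0, v≡7 (mod 11); (6|11)=-1, (7|11)=-1; sign (−1)^0·-1^0·-1^1 = -1.
(a,b)_∞: sgn(935)=+, sgn(-28405)=−, so +1.
Ram(935, -28405) = {2, 5, 11, 23}; no ℚ_2-point on the conic.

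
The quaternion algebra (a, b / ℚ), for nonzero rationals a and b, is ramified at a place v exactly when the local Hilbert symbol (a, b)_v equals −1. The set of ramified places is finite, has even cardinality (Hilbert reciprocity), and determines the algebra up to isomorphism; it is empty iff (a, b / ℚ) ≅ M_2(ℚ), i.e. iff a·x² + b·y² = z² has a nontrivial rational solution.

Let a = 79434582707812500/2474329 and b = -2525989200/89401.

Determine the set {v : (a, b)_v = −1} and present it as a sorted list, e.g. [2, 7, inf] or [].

[7, 17]

Mod squares: a ≡ 133, b ≡ -357. Check v ∈ {∞, 2, 3, 5, 7, 11, 13, 17, 19, 23}.
v=5: a=5^8·(≡3), b=5^2·(≡2) mod 5; (3|5)=-1, (2|5)=-1; (−1)^{8·2·2}·(-1)^2·(-1)^8 = +1.
v=13: a=13^-2·(≡4), b=13^-2·(≡5) mod 13; (4|13)=+1, (5|13)=-1; (−1)^{-2·-2·6}·(+1)^-2·(-1)^-2 = +1.
v=3: a=3^2·(≡1), b=3^1·(≡1) mod 3; (1|3)=+1, (1|3)=+1; (−1)^{2·1·1}·(+1)^1·(+1)^2 = +1.
v=17: a=17^0·(≡14), b=17^1·(≡9) mod 17; (14|17)=-1, (9|17)=+1; (−1)^{0·1·8}·(-1)^1·(+1)^0 = -1.
v=23: a=23^0·(≡4), b=23^-2·(≡19) mod 23; (4|23)=+1, (19|23)=-1; (−1)^{0·-2·11}·(+1)^-2·(-1)^0 = +1.
v=2: v_2(a)=2, v_2(b)=4; units ≡ 5, 3 (mod 8); ε·ε+αω+βω = 0·1+2·1+4·1 ≡ 0  ⇒  (a,b)_2 = +1.
v=19: a=19^3·(≡6), b=19^2·(≡1) mod 19; (6|19)=+1, (1|19)=+1; (−1)^{3·2·9}·(+1)^2·(+1)^3 = +1.
v=11: a=11^-4·(≡9), b=11^0·(≡6) mod 11; (9|11)=+1, (6|11)=-1; (−1)^{-4·0·5}·(+1)^0·(-1)^-4 = +1.
v=7: a=7^7·(≡6), b=7^3·(≡5) mod 7; (6|7)=-1, (5|7)=-1; (−1)^{7·3·3}·(-1)^3·(-1)^7 = -1.
v=∞: 133 > 0 and -357 < 0  ⇒  (a,b)_∞ = +1.
|Ram(133, -357)| = 2, even; anisotropic at {7, 17}.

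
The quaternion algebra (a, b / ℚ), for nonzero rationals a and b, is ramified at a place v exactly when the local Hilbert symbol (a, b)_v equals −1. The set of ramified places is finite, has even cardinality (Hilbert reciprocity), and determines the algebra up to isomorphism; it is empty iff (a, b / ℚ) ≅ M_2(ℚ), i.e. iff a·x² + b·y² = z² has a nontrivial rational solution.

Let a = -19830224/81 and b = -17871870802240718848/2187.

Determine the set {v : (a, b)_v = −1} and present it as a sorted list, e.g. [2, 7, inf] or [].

(a, b) ≡ (-1239389, -34086) mod (ℚ^×)²; places V = {2, 3, 13, 19, 23, 37, 41, 43, ∞}.
(a,b)_43: α=1, u≡33; β=2, v≡40 (mod 43); (33|43)=-1, (40|43)=+1; sign (−1)^0·-1^2·+1^1 = +1.
(a,b)_3: α=-4, u≡1; β=-7, v≡2 (mod 3); (1|3)=+1, (2|3)=-1; sign (−1)^0·+1^-7·-1^-4 = +1.
(a,b)_19: α=1, u≡10; β=3, v≡11 (mod 19); (10|19)=-1, (11|19)=+1; sign (−1)^1·-1^3·+1^1 = +1.
(a,b)_∞: sgn(-1239389)=−, sgn(-34086)=−, so -1.
(a,b)_13: α=0, u≡5; β=1, v≡10 (mod 13); (5|13)=-1, (10|13)=+1; sign (−1)^0·-1^1·+1^0 = -1.
(a,b)_41: α=1, u≡28; β=2, v≡28 (mod 41); (28|41)=-1, (28|41)=-1; sign (−1)^0·-1^2·-1^1 = -1.
(a,b)_37: α=1, u≡36; β=2, v≡1 (mod 37); (36|37)=+1, (1|37)=+1; sign (−1)^0·+1^2·+1^1 = +1.
(a,b)_23: α=0, u≡16; β=1, v≡18 (mod 23); (16|23)=+1, (18|23)=+1; sign (−1)^0·+1^1·+1^0 = +1.
(a,b)_2: α=4, β=11; u≡3, v≡5 (mod 8); ε(u)ε(v)=1·0, αω(v)=4·1, βω(u)=11·1; sum ≡ 1  ⇒  -1.
Ram(-1239389, -34086) = {2, 13, 41, ∞}; no ℚ_2-point on the conic.

[2, 13, 41, inf]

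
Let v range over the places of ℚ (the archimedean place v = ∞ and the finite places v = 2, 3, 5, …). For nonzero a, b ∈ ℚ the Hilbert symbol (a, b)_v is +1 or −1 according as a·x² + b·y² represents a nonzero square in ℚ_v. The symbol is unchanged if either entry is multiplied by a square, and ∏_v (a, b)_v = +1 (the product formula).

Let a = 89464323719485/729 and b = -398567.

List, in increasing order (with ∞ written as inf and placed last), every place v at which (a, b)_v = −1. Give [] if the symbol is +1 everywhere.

[5, 11, 13, 19, 23, 41]

(a, b) ≡ (550858165, -398567) mod (ℚ^×)²; places V = {2, 3, 5, 11, 13, 19, 23, 31, 41, 43, ∞}.
(a,b)_3: α=-6, u≡1; β=0, v≡1 (mod 3); (1|3)=+1, (1|3)=+1; sign (−1)^0·+1^0·+1^-6 = +1.
(a,b)_43: α=1, u≡9; β=1, v≡19 (mod 43); (9|43)=+1, (19|43)=-1; sign (−1)^1·+1^1·-1^1 = +1.
(a,b)_23: α=1, u≡1; β=1, v≡13 (mod 23); (1|23)=+1, (13|23)=+1; sign (−1)^1·+1^1·+1^1 = -1.
(a,b)_∞: sgn(550858165)=+, sgn(-398567)=−, so +1.
(a,b)_11: α=1, u≡4; β=0, v≡7 (mod 11); (4|11)=+1, (7|11)=-1; sign (−1)^0·+1^0·-1^1 = -1.
(a,b)_31: α=2, u≡10; β=1, v≡8 (mod 31); (10|31)=+1, (8|31)=+1; sign (−1)^0·+1^1·+1^2 = +1.
(a,b)_5: α=1, u≡3; β=0, v≡3 (mod 5); (3|5)=-1, (3|5)=-1; sign (−1)^0·-1^0·-1^1 = -1.
(a,b)_2: α=0, β=0; u≡5, v≡1 (mod 8); ε(u)ε(v)=0·0, αω(v)=0·0, βω(u)=0·1; sum ≡ 0  ⇒  +1.
(a,b)_19: α=1, u≡9; β=0, v≡15 (mod 19); (9|19)=+1, (15|19)=-1; sign (−1)^0·+1^0·-1^1 = -1.
(a,b)_41: α=1, u≡38; β=0, v≡35 (mod 41); (38|41)=-1, (35|41)=-1; sign (−1)^0·-1^0·-1^1 = -1.
(a,b)_13: α=3, u≡3; β=1, v≡8 (mod 13); (3|13)=+1, (8|13)=-1; sign (−1)^0·+1^1·-1^3 = -1.
|Ram(550858165, -398567)| = 6, even; anisotropic at {5, 11, 13, 19, 23, 41}.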